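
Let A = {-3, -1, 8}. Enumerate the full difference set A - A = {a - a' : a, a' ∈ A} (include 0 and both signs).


A - A = {a - a' : a, a' ∈ A}.
Compute a - a' for each ordered pair (a, a'):
a = -3: -3--3=0, -3--1=-2, -3-8=-11
a = -1: -1--3=2, -1--1=0, -1-8=-9
a = 8: 8--3=11, 8--1=9, 8-8=0
Collecting distinct values (and noting 0 appears from a-a):
A - A = {-11, -9, -2, 0, 2, 9, 11}
|A - A| = 7

A - A = {-11, -9, -2, 0, 2, 9, 11}


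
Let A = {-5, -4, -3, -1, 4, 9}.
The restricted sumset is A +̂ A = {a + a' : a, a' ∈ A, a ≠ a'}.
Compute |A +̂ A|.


Restricted sumset: A +̂ A = {a + a' : a ∈ A, a' ∈ A, a ≠ a'}.
Equivalently, take A + A and drop any sum 2a that is achievable ONLY as a + a for a ∈ A (i.e. sums representable only with equal summands).
Enumerate pairs (a, a') with a < a' (symmetric, so each unordered pair gives one sum; this covers all a ≠ a'):
  -5 + -4 = -9
  -5 + -3 = -8
  -5 + -1 = -6
  -5 + 4 = -1
  -5 + 9 = 4
  -4 + -3 = -7
  -4 + -1 = -5
  -4 + 4 = 0
  -4 + 9 = 5
  -3 + -1 = -4
  -3 + 4 = 1
  -3 + 9 = 6
  -1 + 4 = 3
  -1 + 9 = 8
  4 + 9 = 13
Collected distinct sums: {-9, -8, -7, -6, -5, -4, -1, 0, 1, 3, 4, 5, 6, 8, 13}
|A +̂ A| = 15
(Reference bound: |A +̂ A| ≥ 2|A| - 3 for |A| ≥ 2, with |A| = 6 giving ≥ 9.)

|A +̂ A| = 15


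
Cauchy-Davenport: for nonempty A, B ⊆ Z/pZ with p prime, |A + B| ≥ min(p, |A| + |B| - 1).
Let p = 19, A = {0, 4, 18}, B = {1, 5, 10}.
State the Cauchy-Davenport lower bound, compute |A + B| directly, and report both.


Cauchy-Davenport: |A + B| ≥ min(p, |A| + |B| - 1) for A, B nonempty in Z/pZ.
|A| = 3, |B| = 3, p = 19.
CD lower bound = min(19, 3 + 3 - 1) = min(19, 5) = 5.
Compute A + B mod 19 directly:
a = 0: 0+1=1, 0+5=5, 0+10=10
a = 4: 4+1=5, 4+5=9, 4+10=14
a = 18: 18+1=0, 18+5=4, 18+10=9
A + B = {0, 1, 4, 5, 9, 10, 14}, so |A + B| = 7.
Verify: 7 ≥ 5? Yes ✓.

CD lower bound = 5, actual |A + B| = 7.


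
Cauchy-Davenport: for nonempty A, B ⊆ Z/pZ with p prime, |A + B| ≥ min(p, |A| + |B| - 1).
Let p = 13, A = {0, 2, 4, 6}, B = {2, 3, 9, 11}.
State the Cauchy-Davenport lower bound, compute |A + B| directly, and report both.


Cauchy-Davenport: |A + B| ≥ min(p, |A| + |B| - 1) for A, B nonempty in Z/pZ.
|A| = 4, |B| = 4, p = 13.
CD lower bound = min(13, 4 + 4 - 1) = min(13, 7) = 7.
Compute A + B mod 13 directly:
a = 0: 0+2=2, 0+3=3, 0+9=9, 0+11=11
a = 2: 2+2=4, 2+3=5, 2+9=11, 2+11=0
a = 4: 4+2=6, 4+3=7, 4+9=0, 4+11=2
a = 6: 6+2=8, 6+3=9, 6+9=2, 6+11=4
A + B = {0, 2, 3, 4, 5, 6, 7, 8, 9, 11}, so |A + B| = 10.
Verify: 10 ≥ 7? Yes ✓.

CD lower bound = 7, actual |A + B| = 10.


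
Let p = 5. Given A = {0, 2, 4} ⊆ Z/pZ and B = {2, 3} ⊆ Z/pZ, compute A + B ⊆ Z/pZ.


Work in Z/5Z: reduce every sum a + b modulo 5.
Enumerate all 6 pairs:
a = 0: 0+2=2, 0+3=3
a = 2: 2+2=4, 2+3=0
a = 4: 4+2=1, 4+3=2
Distinct residues collected: {0, 1, 2, 3, 4}
|A + B| = 5 (out of 5 total residues).

A + B = {0, 1, 2, 3, 4}


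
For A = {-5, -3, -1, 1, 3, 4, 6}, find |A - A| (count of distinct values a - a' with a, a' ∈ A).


A - A = {a - a' : a, a' ∈ A}; |A| = 7.
Bounds: 2|A|-1 ≤ |A - A| ≤ |A|² - |A| + 1, i.e. 13 ≤ |A - A| ≤ 43.
Note: 0 ∈ A - A always (from a - a). The set is symmetric: if d ∈ A - A then -d ∈ A - A.
Enumerate nonzero differences d = a - a' with a > a' (then include -d):
Positive differences: {1, 2, 3, 4, 5, 6, 7, 8, 9, 11}
Full difference set: {0} ∪ (positive diffs) ∪ (negative diffs).
|A - A| = 1 + 2·10 = 21 (matches direct enumeration: 21).

|A - A| = 21


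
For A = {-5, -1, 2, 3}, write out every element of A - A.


A - A = {a - a' : a, a' ∈ A}.
Compute a - a' for each ordered pair (a, a'):
a = -5: -5--5=0, -5--1=-4, -5-2=-7, -5-3=-8
a = -1: -1--5=4, -1--1=0, -1-2=-3, -1-3=-4
a = 2: 2--5=7, 2--1=3, 2-2=0, 2-3=-1
a = 3: 3--5=8, 3--1=4, 3-2=1, 3-3=0
Collecting distinct values (and noting 0 appears from a-a):
A - A = {-8, -7, -4, -3, -1, 0, 1, 3, 4, 7, 8}
|A - A| = 11

A - A = {-8, -7, -4, -3, -1, 0, 1, 3, 4, 7, 8}


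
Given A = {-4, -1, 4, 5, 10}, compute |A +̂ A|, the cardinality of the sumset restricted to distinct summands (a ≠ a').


Restricted sumset: A +̂ A = {a + a' : a ∈ A, a' ∈ A, a ≠ a'}.
Equivalently, take A + A and drop any sum 2a that is achievable ONLY as a + a for a ∈ A (i.e. sums representable only with equal summands).
Enumerate pairs (a, a') with a < a' (symmetric, so each unordered pair gives one sum; this covers all a ≠ a'):
  -4 + -1 = -5
  -4 + 4 = 0
  -4 + 5 = 1
  -4 + 10 = 6
  -1 + 4 = 3
  -1 + 5 = 4
  -1 + 10 = 9
  4 + 5 = 9
  4 + 10 = 14
  5 + 10 = 15
Collected distinct sums: {-5, 0, 1, 3, 4, 6, 9, 14, 15}
|A +̂ A| = 9
(Reference bound: |A +̂ A| ≥ 2|A| - 3 for |A| ≥ 2, with |A| = 5 giving ≥ 7.)

|A +̂ A| = 9


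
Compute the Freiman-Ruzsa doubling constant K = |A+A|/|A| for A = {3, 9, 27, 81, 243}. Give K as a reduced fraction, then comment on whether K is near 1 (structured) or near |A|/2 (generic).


|A| = 5.
Compute A + A by enumerating all 25 pairs.
A + A = {6, 12, 18, 30, 36, 54, 84, 90, 108, 162, 246, 252, 270, 324, 486}, so |A + A| = 15.
K = |A + A| / |A| = 15/5 = 3/1 ≈ 3.0000.
Reference: AP of size 5 gives K = 9/5 ≈ 1.8000; a fully generic set of size 5 gives K ≈ 3.0000.

|A| = 5, |A + A| = 15, K = 15/5 = 3/1.


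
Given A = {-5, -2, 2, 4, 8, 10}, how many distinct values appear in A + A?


A + A = {a + a' : a, a' ∈ A}; |A| = 6.
General bounds: 2|A| - 1 ≤ |A + A| ≤ |A|(|A|+1)/2, i.e. 11 ≤ |A + A| ≤ 21.
Lower bound 2|A|-1 is attained iff A is an arithmetic progression.
Enumerate sums a + a' for a ≤ a' (symmetric, so this suffices):
a = -5: -5+-5=-10, -5+-2=-7, -5+2=-3, -5+4=-1, -5+8=3, -5+10=5
a = -2: -2+-2=-4, -2+2=0, -2+4=2, -2+8=6, -2+10=8
a = 2: 2+2=4, 2+4=6, 2+8=10, 2+10=12
a = 4: 4+4=8, 4+8=12, 4+10=14
a = 8: 8+8=16, 8+10=18
a = 10: 10+10=20
Distinct sums: {-10, -7, -4, -3, -1, 0, 2, 3, 4, 5, 6, 8, 10, 12, 14, 16, 18, 20}
|A + A| = 18

|A + A| = 18


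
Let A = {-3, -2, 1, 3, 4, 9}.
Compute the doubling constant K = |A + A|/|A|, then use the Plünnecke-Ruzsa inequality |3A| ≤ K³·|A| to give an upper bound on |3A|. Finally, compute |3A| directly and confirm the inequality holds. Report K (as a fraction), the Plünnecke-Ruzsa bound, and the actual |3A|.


|A| = 6.
Step 1: Compute A + A by enumerating all 36 pairs.
A + A = {-6, -5, -4, -2, -1, 0, 1, 2, 4, 5, 6, 7, 8, 10, 12, 13, 18}, so |A + A| = 17.
Step 2: Doubling constant K = |A + A|/|A| = 17/6 = 17/6 ≈ 2.8333.
Step 3: Plünnecke-Ruzsa gives |3A| ≤ K³·|A| = (2.8333)³ · 6 ≈ 136.4722.
Step 4: Compute 3A = A + A + A directly by enumerating all triples (a,b,c) ∈ A³; |3A| = 31.
Step 5: Check 31 ≤ 136.4722? Yes ✓.

K = 17/6, Plünnecke-Ruzsa bound K³|A| ≈ 136.4722, |3A| = 31, inequality holds.


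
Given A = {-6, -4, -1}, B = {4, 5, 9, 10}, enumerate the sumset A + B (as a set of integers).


A + B = {a + b : a ∈ A, b ∈ B}.
Enumerate all |A|·|B| = 3·4 = 12 pairs (a, b) and collect distinct sums.
a = -6: -6+4=-2, -6+5=-1, -6+9=3, -6+10=4
a = -4: -4+4=0, -4+5=1, -4+9=5, -4+10=6
a = -1: -1+4=3, -1+5=4, -1+9=8, -1+10=9
Collecting distinct sums: A + B = {-2, -1, 0, 1, 3, 4, 5, 6, 8, 9}
|A + B| = 10

A + B = {-2, -1, 0, 1, 3, 4, 5, 6, 8, 9}


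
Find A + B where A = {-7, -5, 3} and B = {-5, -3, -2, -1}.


A + B = {a + b : a ∈ A, b ∈ B}.
Enumerate all |A|·|B| = 3·4 = 12 pairs (a, b) and collect distinct sums.
a = -7: -7+-5=-12, -7+-3=-10, -7+-2=-9, -7+-1=-8
a = -5: -5+-5=-10, -5+-3=-8, -5+-2=-7, -5+-1=-6
a = 3: 3+-5=-2, 3+-3=0, 3+-2=1, 3+-1=2
Collecting distinct sums: A + B = {-12, -10, -9, -8, -7, -6, -2, 0, 1, 2}
|A + B| = 10

A + B = {-12, -10, -9, -8, -7, -6, -2, 0, 1, 2}


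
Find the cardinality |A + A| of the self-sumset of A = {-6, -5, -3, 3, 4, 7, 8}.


A + A = {a + a' : a, a' ∈ A}; |A| = 7.
General bounds: 2|A| - 1 ≤ |A + A| ≤ |A|(|A|+1)/2, i.e. 13 ≤ |A + A| ≤ 28.
Lower bound 2|A|-1 is attained iff A is an arithmetic progression.
Enumerate sums a + a' for a ≤ a' (symmetric, so this suffices):
a = -6: -6+-6=-12, -6+-5=-11, -6+-3=-9, -6+3=-3, -6+4=-2, -6+7=1, -6+8=2
a = -5: -5+-5=-10, -5+-3=-8, -5+3=-2, -5+4=-1, -5+7=2, -5+8=3
a = -3: -3+-3=-6, -3+3=0, -3+4=1, -3+7=4, -3+8=5
a = 3: 3+3=6, 3+4=7, 3+7=10, 3+8=11
a = 4: 4+4=8, 4+7=11, 4+8=12
a = 7: 7+7=14, 7+8=15
a = 8: 8+8=16
Distinct sums: {-12, -11, -10, -9, -8, -6, -3, -2, -1, 0, 1, 2, 3, 4, 5, 6, 7, 8, 10, 11, 12, 14, 15, 16}
|A + A| = 24

|A + A| = 24


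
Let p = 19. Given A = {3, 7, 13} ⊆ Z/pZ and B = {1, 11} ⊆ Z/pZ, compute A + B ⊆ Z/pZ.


Work in Z/19Z: reduce every sum a + b modulo 19.
Enumerate all 6 pairs:
a = 3: 3+1=4, 3+11=14
a = 7: 7+1=8, 7+11=18
a = 13: 13+1=14, 13+11=5
Distinct residues collected: {4, 5, 8, 14, 18}
|A + B| = 5 (out of 19 total residues).

A + B = {4, 5, 8, 14, 18}


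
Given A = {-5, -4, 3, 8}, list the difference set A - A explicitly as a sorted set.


A - A = {a - a' : a, a' ∈ A}.
Compute a - a' for each ordered pair (a, a'):
a = -5: -5--5=0, -5--4=-1, -5-3=-8, -5-8=-13
a = -4: -4--5=1, -4--4=0, -4-3=-7, -4-8=-12
a = 3: 3--5=8, 3--4=7, 3-3=0, 3-8=-5
a = 8: 8--5=13, 8--4=12, 8-3=5, 8-8=0
Collecting distinct values (and noting 0 appears from a-a):
A - A = {-13, -12, -8, -7, -5, -1, 0, 1, 5, 7, 8, 12, 13}
|A - A| = 13

A - A = {-13, -12, -8, -7, -5, -1, 0, 1, 5, 7, 8, 12, 13}


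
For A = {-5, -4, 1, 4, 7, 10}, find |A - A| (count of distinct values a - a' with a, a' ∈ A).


A - A = {a - a' : a, a' ∈ A}; |A| = 6.
Bounds: 2|A|-1 ≤ |A - A| ≤ |A|² - |A| + 1, i.e. 11 ≤ |A - A| ≤ 31.
Note: 0 ∈ A - A always (from a - a). The set is symmetric: if d ∈ A - A then -d ∈ A - A.
Enumerate nonzero differences d = a - a' with a > a' (then include -d):
Positive differences: {1, 3, 5, 6, 8, 9, 11, 12, 14, 15}
Full difference set: {0} ∪ (positive diffs) ∪ (negative diffs).
|A - A| = 1 + 2·10 = 21 (matches direct enumeration: 21).

|A - A| = 21


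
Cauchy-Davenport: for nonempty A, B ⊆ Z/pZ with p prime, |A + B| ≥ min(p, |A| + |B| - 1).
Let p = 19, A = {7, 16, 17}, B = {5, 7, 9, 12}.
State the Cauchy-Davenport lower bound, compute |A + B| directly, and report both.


Cauchy-Davenport: |A + B| ≥ min(p, |A| + |B| - 1) for A, B nonempty in Z/pZ.
|A| = 3, |B| = 4, p = 19.
CD lower bound = min(19, 3 + 4 - 1) = min(19, 6) = 6.
Compute A + B mod 19 directly:
a = 7: 7+5=12, 7+7=14, 7+9=16, 7+12=0
a = 16: 16+5=2, 16+7=4, 16+9=6, 16+12=9
a = 17: 17+5=3, 17+7=5, 17+9=7, 17+12=10
A + B = {0, 2, 3, 4, 5, 6, 7, 9, 10, 12, 14, 16}, so |A + B| = 12.
Verify: 12 ≥ 6? Yes ✓.

CD lower bound = 6, actual |A + B| = 12.


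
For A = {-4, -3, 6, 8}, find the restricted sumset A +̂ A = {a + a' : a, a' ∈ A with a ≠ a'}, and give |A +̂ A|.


Restricted sumset: A +̂ A = {a + a' : a ∈ A, a' ∈ A, a ≠ a'}.
Equivalently, take A + A and drop any sum 2a that is achievable ONLY as a + a for a ∈ A (i.e. sums representable only with equal summands).
Enumerate pairs (a, a') with a < a' (symmetric, so each unordered pair gives one sum; this covers all a ≠ a'):
  -4 + -3 = -7
  -4 + 6 = 2
  -4 + 8 = 4
  -3 + 6 = 3
  -3 + 8 = 5
  6 + 8 = 14
Collected distinct sums: {-7, 2, 3, 4, 5, 14}
|A +̂ A| = 6
(Reference bound: |A +̂ A| ≥ 2|A| - 3 for |A| ≥ 2, with |A| = 4 giving ≥ 5.)

|A +̂ A| = 6


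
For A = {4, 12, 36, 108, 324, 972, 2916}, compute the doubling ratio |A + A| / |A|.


|A| = 7.
Compute A + A by enumerating all 49 pairs.
A + A = {8, 16, 24, 40, 48, 72, 112, 120, 144, 216, 328, 336, 360, 432, 648, 976, 984, 1008, 1080, 1296, 1944, 2920, 2928, 2952, 3024, 3240, 3888, 5832}, so |A + A| = 28.
K = |A + A| / |A| = 28/7 = 4/1 ≈ 4.0000.
Reference: AP of size 7 gives K = 13/7 ≈ 1.8571; a fully generic set of size 7 gives K ≈ 4.0000.

|A| = 7, |A + A| = 28, K = 28/7 = 4/1.


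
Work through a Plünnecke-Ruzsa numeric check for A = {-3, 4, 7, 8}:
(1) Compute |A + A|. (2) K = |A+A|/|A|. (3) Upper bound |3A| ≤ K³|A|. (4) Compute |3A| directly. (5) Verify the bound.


|A| = 4.
Step 1: Compute A + A by enumerating all 16 pairs.
A + A = {-6, 1, 4, 5, 8, 11, 12, 14, 15, 16}, so |A + A| = 10.
Step 2: Doubling constant K = |A + A|/|A| = 10/4 = 10/4 ≈ 2.5000.
Step 3: Plünnecke-Ruzsa gives |3A| ≤ K³·|A| = (2.5000)³ · 4 ≈ 62.5000.
Step 4: Compute 3A = A + A + A directly by enumerating all triples (a,b,c) ∈ A³; |3A| = 19.
Step 5: Check 19 ≤ 62.5000? Yes ✓.

K = 10/4, Plünnecke-Ruzsa bound K³|A| ≈ 62.5000, |3A| = 19, inequality holds.


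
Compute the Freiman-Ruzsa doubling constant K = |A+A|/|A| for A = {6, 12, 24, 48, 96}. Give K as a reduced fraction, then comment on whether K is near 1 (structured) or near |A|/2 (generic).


|A| = 5.
Compute A + A by enumerating all 25 pairs.
A + A = {12, 18, 24, 30, 36, 48, 54, 60, 72, 96, 102, 108, 120, 144, 192}, so |A + A| = 15.
K = |A + A| / |A| = 15/5 = 3/1 ≈ 3.0000.
Reference: AP of size 5 gives K = 9/5 ≈ 1.8000; a fully generic set of size 5 gives K ≈ 3.0000.

|A| = 5, |A + A| = 15, K = 15/5 = 3/1.


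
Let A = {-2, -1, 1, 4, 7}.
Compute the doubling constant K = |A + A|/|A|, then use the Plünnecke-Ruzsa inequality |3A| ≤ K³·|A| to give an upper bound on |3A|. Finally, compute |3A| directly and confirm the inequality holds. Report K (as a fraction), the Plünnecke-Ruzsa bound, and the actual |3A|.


|A| = 5.
Step 1: Compute A + A by enumerating all 25 pairs.
A + A = {-4, -3, -2, -1, 0, 2, 3, 5, 6, 8, 11, 14}, so |A + A| = 12.
Step 2: Doubling constant K = |A + A|/|A| = 12/5 = 12/5 ≈ 2.4000.
Step 3: Plünnecke-Ruzsa gives |3A| ≤ K³·|A| = (2.4000)³ · 5 ≈ 69.1200.
Step 4: Compute 3A = A + A + A directly by enumerating all triples (a,b,c) ∈ A³; |3A| = 21.
Step 5: Check 21 ≤ 69.1200? Yes ✓.

K = 12/5, Plünnecke-Ruzsa bound K³|A| ≈ 69.1200, |3A| = 21, inequality holds.


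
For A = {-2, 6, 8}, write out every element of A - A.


A - A = {a - a' : a, a' ∈ A}.
Compute a - a' for each ordered pair (a, a'):
a = -2: -2--2=0, -2-6=-8, -2-8=-10
a = 6: 6--2=8, 6-6=0, 6-8=-2
a = 8: 8--2=10, 8-6=2, 8-8=0
Collecting distinct values (and noting 0 appears from a-a):
A - A = {-10, -8, -2, 0, 2, 8, 10}
|A - A| = 7

A - A = {-10, -8, -2, 0, 2, 8, 10}


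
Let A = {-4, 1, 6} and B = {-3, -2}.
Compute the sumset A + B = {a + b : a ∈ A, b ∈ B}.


A + B = {a + b : a ∈ A, b ∈ B}.
Enumerate all |A|·|B| = 3·2 = 6 pairs (a, b) and collect distinct sums.
a = -4: -4+-3=-7, -4+-2=-6
a = 1: 1+-3=-2, 1+-2=-1
a = 6: 6+-3=3, 6+-2=4
Collecting distinct sums: A + B = {-7, -6, -2, -1, 3, 4}
|A + B| = 6

A + B = {-7, -6, -2, -1, 3, 4}


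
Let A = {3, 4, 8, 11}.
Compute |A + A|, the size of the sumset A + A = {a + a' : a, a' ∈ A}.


A + A = {a + a' : a, a' ∈ A}; |A| = 4.
General bounds: 2|A| - 1 ≤ |A + A| ≤ |A|(|A|+1)/2, i.e. 7 ≤ |A + A| ≤ 10.
Lower bound 2|A|-1 is attained iff A is an arithmetic progression.
Enumerate sums a + a' for a ≤ a' (symmetric, so this suffices):
a = 3: 3+3=6, 3+4=7, 3+8=11, 3+11=14
a = 4: 4+4=8, 4+8=12, 4+11=15
a = 8: 8+8=16, 8+11=19
a = 11: 11+11=22
Distinct sums: {6, 7, 8, 11, 12, 14, 15, 16, 19, 22}
|A + A| = 10

|A + A| = 10


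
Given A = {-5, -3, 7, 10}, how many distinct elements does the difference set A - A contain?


A - A = {a - a' : a, a' ∈ A}; |A| = 4.
Bounds: 2|A|-1 ≤ |A - A| ≤ |A|² - |A| + 1, i.e. 7 ≤ |A - A| ≤ 13.
Note: 0 ∈ A - A always (from a - a). The set is symmetric: if d ∈ A - A then -d ∈ A - A.
Enumerate nonzero differences d = a - a' with a > a' (then include -d):
Positive differences: {2, 3, 10, 12, 13, 15}
Full difference set: {0} ∪ (positive diffs) ∪ (negative diffs).
|A - A| = 1 + 2·6 = 13 (matches direct enumeration: 13).

|A - A| = 13


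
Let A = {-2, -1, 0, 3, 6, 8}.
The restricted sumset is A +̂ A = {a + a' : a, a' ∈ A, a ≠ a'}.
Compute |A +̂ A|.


Restricted sumset: A +̂ A = {a + a' : a ∈ A, a' ∈ A, a ≠ a'}.
Equivalently, take A + A and drop any sum 2a that is achievable ONLY as a + a for a ∈ A (i.e. sums representable only with equal summands).
Enumerate pairs (a, a') with a < a' (symmetric, so each unordered pair gives one sum; this covers all a ≠ a'):
  -2 + -1 = -3
  -2 + 0 = -2
  -2 + 3 = 1
  -2 + 6 = 4
  -2 + 8 = 6
  -1 + 0 = -1
  -1 + 3 = 2
  -1 + 6 = 5
  -1 + 8 = 7
  0 + 3 = 3
  0 + 6 = 6
  0 + 8 = 8
  3 + 6 = 9
  3 + 8 = 11
  6 + 8 = 14
Collected distinct sums: {-3, -2, -1, 1, 2, 3, 4, 5, 6, 7, 8, 9, 11, 14}
|A +̂ A| = 14
(Reference bound: |A +̂ A| ≥ 2|A| - 3 for |A| ≥ 2, with |A| = 6 giving ≥ 9.)

|A +̂ A| = 14


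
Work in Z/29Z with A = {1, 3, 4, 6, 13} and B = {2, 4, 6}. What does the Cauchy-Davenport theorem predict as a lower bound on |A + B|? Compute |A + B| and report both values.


Cauchy-Davenport: |A + B| ≥ min(p, |A| + |B| - 1) for A, B nonempty in Z/pZ.
|A| = 5, |B| = 3, p = 29.
CD lower bound = min(29, 5 + 3 - 1) = min(29, 7) = 7.
Compute A + B mod 29 directly:
a = 1: 1+2=3, 1+4=5, 1+6=7
a = 3: 3+2=5, 3+4=7, 3+6=9
a = 4: 4+2=6, 4+4=8, 4+6=10
a = 6: 6+2=8, 6+4=10, 6+6=12
a = 13: 13+2=15, 13+4=17, 13+6=19
A + B = {3, 5, 6, 7, 8, 9, 10, 12, 15, 17, 19}, so |A + B| = 11.
Verify: 11 ≥ 7? Yes ✓.

CD lower bound = 7, actual |A + B| = 11.


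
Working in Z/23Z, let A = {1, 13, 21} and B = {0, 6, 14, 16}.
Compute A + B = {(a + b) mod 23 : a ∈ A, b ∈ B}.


Work in Z/23Z: reduce every sum a + b modulo 23.
Enumerate all 12 pairs:
a = 1: 1+0=1, 1+6=7, 1+14=15, 1+16=17
a = 13: 13+0=13, 13+6=19, 13+14=4, 13+16=6
a = 21: 21+0=21, 21+6=4, 21+14=12, 21+16=14
Distinct residues collected: {1, 4, 6, 7, 12, 13, 14, 15, 17, 19, 21}
|A + B| = 11 (out of 23 total residues).

A + B = {1, 4, 6, 7, 12, 13, 14, 15, 17, 19, 21}


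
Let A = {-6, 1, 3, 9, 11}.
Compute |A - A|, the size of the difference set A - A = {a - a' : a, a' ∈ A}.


A - A = {a - a' : a, a' ∈ A}; |A| = 5.
Bounds: 2|A|-1 ≤ |A - A| ≤ |A|² - |A| + 1, i.e. 9 ≤ |A - A| ≤ 21.
Note: 0 ∈ A - A always (from a - a). The set is symmetric: if d ∈ A - A then -d ∈ A - A.
Enumerate nonzero differences d = a - a' with a > a' (then include -d):
Positive differences: {2, 6, 7, 8, 9, 10, 15, 17}
Full difference set: {0} ∪ (positive diffs) ∪ (negative diffs).
|A - A| = 1 + 2·8 = 17 (matches direct enumeration: 17).

|A - A| = 17


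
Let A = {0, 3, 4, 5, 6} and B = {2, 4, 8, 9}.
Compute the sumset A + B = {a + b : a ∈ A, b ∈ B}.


A + B = {a + b : a ∈ A, b ∈ B}.
Enumerate all |A|·|B| = 5·4 = 20 pairs (a, b) and collect distinct sums.
a = 0: 0+2=2, 0+4=4, 0+8=8, 0+9=9
a = 3: 3+2=5, 3+4=7, 3+8=11, 3+9=12
a = 4: 4+2=6, 4+4=8, 4+8=12, 4+9=13
a = 5: 5+2=7, 5+4=9, 5+8=13, 5+9=14
a = 6: 6+2=8, 6+4=10, 6+8=14, 6+9=15
Collecting distinct sums: A + B = {2, 4, 5, 6, 7, 8, 9, 10, 11, 12, 13, 14, 15}
|A + B| = 13

A + B = {2, 4, 5, 6, 7, 8, 9, 10, 11, 12, 13, 14, 15}


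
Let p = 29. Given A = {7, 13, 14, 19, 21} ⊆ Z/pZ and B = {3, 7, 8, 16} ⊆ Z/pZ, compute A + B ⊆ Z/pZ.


Work in Z/29Z: reduce every sum a + b modulo 29.
Enumerate all 20 pairs:
a = 7: 7+3=10, 7+7=14, 7+8=15, 7+16=23
a = 13: 13+3=16, 13+7=20, 13+8=21, 13+16=0
a = 14: 14+3=17, 14+7=21, 14+8=22, 14+16=1
a = 19: 19+3=22, 19+7=26, 19+8=27, 19+16=6
a = 21: 21+3=24, 21+7=28, 21+8=0, 21+16=8
Distinct residues collected: {0, 1, 6, 8, 10, 14, 15, 16, 17, 20, 21, 22, 23, 24, 26, 27, 28}
|A + B| = 17 (out of 29 total residues).

A + B = {0, 1, 6, 8, 10, 14, 15, 16, 17, 20, 21, 22, 23, 24, 26, 27, 28}


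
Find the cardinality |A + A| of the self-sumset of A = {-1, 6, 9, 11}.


A + A = {a + a' : a, a' ∈ A}; |A| = 4.
General bounds: 2|A| - 1 ≤ |A + A| ≤ |A|(|A|+1)/2, i.e. 7 ≤ |A + A| ≤ 10.
Lower bound 2|A|-1 is attained iff A is an arithmetic progression.
Enumerate sums a + a' for a ≤ a' (symmetric, so this suffices):
a = -1: -1+-1=-2, -1+6=5, -1+9=8, -1+11=10
a = 6: 6+6=12, 6+9=15, 6+11=17
a = 9: 9+9=18, 9+11=20
a = 11: 11+11=22
Distinct sums: {-2, 5, 8, 10, 12, 15, 17, 18, 20, 22}
|A + A| = 10

|A + A| = 10


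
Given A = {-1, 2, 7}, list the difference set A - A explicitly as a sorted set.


A - A = {a - a' : a, a' ∈ A}.
Compute a - a' for each ordered pair (a, a'):
a = -1: -1--1=0, -1-2=-3, -1-7=-8
a = 2: 2--1=3, 2-2=0, 2-7=-5
a = 7: 7--1=8, 7-2=5, 7-7=0
Collecting distinct values (and noting 0 appears from a-a):
A - A = {-8, -5, -3, 0, 3, 5, 8}
|A - A| = 7

A - A = {-8, -5, -3, 0, 3, 5, 8}


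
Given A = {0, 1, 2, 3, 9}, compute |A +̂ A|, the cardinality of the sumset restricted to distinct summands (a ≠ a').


Restricted sumset: A +̂ A = {a + a' : a ∈ A, a' ∈ A, a ≠ a'}.
Equivalently, take A + A and drop any sum 2a that is achievable ONLY as a + a for a ∈ A (i.e. sums representable only with equal summands).
Enumerate pairs (a, a') with a < a' (symmetric, so each unordered pair gives one sum; this covers all a ≠ a'):
  0 + 1 = 1
  0 + 2 = 2
  0 + 3 = 3
  0 + 9 = 9
  1 + 2 = 3
  1 + 3 = 4
  1 + 9 = 10
  2 + 3 = 5
  2 + 9 = 11
  3 + 9 = 12
Collected distinct sums: {1, 2, 3, 4, 5, 9, 10, 11, 12}
|A +̂ A| = 9
(Reference bound: |A +̂ A| ≥ 2|A| - 3 for |A| ≥ 2, with |A| = 5 giving ≥ 7.)

|A +̂ A| = 9


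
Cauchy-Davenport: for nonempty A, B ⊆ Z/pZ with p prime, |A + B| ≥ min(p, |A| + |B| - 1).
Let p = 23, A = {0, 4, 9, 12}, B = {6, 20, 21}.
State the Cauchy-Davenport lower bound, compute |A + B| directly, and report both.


Cauchy-Davenport: |A + B| ≥ min(p, |A| + |B| - 1) for A, B nonempty in Z/pZ.
|A| = 4, |B| = 3, p = 23.
CD lower bound = min(23, 4 + 3 - 1) = min(23, 6) = 6.
Compute A + B mod 23 directly:
a = 0: 0+6=6, 0+20=20, 0+21=21
a = 4: 4+6=10, 4+20=1, 4+21=2
a = 9: 9+6=15, 9+20=6, 9+21=7
a = 12: 12+6=18, 12+20=9, 12+21=10
A + B = {1, 2, 6, 7, 9, 10, 15, 18, 20, 21}, so |A + B| = 10.
Verify: 10 ≥ 6? Yes ✓.

CD lower bound = 6, actual |A + B| = 10.


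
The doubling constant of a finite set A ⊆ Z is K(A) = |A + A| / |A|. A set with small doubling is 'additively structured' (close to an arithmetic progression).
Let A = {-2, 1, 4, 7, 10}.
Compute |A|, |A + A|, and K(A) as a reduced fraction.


|A| = 5.
Compute A + A by enumerating all 25 pairs.
A + A = {-4, -1, 2, 5, 8, 11, 14, 17, 20}, so |A + A| = 9.
K = |A + A| / |A| = 9/5 (already in lowest terms) ≈ 1.8000.
Reference: AP of size 5 gives K = 9/5 ≈ 1.8000; a fully generic set of size 5 gives K ≈ 3.0000.

|A| = 5, |A + A| = 9, K = 9/5.


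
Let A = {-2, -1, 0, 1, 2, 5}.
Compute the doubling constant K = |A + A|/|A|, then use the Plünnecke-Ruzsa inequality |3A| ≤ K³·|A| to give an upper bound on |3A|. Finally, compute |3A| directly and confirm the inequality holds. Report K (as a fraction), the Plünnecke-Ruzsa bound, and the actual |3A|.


|A| = 6.
Step 1: Compute A + A by enumerating all 36 pairs.
A + A = {-4, -3, -2, -1, 0, 1, 2, 3, 4, 5, 6, 7, 10}, so |A + A| = 13.
Step 2: Doubling constant K = |A + A|/|A| = 13/6 = 13/6 ≈ 2.1667.
Step 3: Plünnecke-Ruzsa gives |3A| ≤ K³·|A| = (2.1667)³ · 6 ≈ 61.0278.
Step 4: Compute 3A = A + A + A directly by enumerating all triples (a,b,c) ∈ A³; |3A| = 20.
Step 5: Check 20 ≤ 61.0278? Yes ✓.

K = 13/6, Plünnecke-Ruzsa bound K³|A| ≈ 61.0278, |3A| = 20, inequality holds.


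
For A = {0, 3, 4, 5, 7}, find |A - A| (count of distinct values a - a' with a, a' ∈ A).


A - A = {a - a' : a, a' ∈ A}; |A| = 5.
Bounds: 2|A|-1 ≤ |A - A| ≤ |A|² - |A| + 1, i.e. 9 ≤ |A - A| ≤ 21.
Note: 0 ∈ A - A always (from a - a). The set is symmetric: if d ∈ A - A then -d ∈ A - A.
Enumerate nonzero differences d = a - a' with a > a' (then include -d):
Positive differences: {1, 2, 3, 4, 5, 7}
Full difference set: {0} ∪ (positive diffs) ∪ (negative diffs).
|A - A| = 1 + 2·6 = 13 (matches direct enumeration: 13).

|A - A| = 13


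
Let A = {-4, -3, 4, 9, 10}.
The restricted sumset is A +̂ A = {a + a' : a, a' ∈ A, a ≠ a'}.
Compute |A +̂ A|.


Restricted sumset: A +̂ A = {a + a' : a ∈ A, a' ∈ A, a ≠ a'}.
Equivalently, take A + A and drop any sum 2a that is achievable ONLY as a + a for a ∈ A (i.e. sums representable only with equal summands).
Enumerate pairs (a, a') with a < a' (symmetric, so each unordered pair gives one sum; this covers all a ≠ a'):
  -4 + -3 = -7
  -4 + 4 = 0
  -4 + 9 = 5
  -4 + 10 = 6
  -3 + 4 = 1
  -3 + 9 = 6
  -3 + 10 = 7
  4 + 9 = 13
  4 + 10 = 14
  9 + 10 = 19
Collected distinct sums: {-7, 0, 1, 5, 6, 7, 13, 14, 19}
|A +̂ A| = 9
(Reference bound: |A +̂ A| ≥ 2|A| - 3 for |A| ≥ 2, with |A| = 5 giving ≥ 7.)

|A +̂ A| = 9


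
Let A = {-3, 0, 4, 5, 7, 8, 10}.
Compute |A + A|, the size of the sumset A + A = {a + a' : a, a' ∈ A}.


A + A = {a + a' : a, a' ∈ A}; |A| = 7.
General bounds: 2|A| - 1 ≤ |A + A| ≤ |A|(|A|+1)/2, i.e. 13 ≤ |A + A| ≤ 28.
Lower bound 2|A|-1 is attained iff A is an arithmetic progression.
Enumerate sums a + a' for a ≤ a' (symmetric, so this suffices):
a = -3: -3+-3=-6, -3+0=-3, -3+4=1, -3+5=2, -3+7=4, -3+8=5, -3+10=7
a = 0: 0+0=0, 0+4=4, 0+5=5, 0+7=7, 0+8=8, 0+10=10
a = 4: 4+4=8, 4+5=9, 4+7=11, 4+8=12, 4+10=14
a = 5: 5+5=10, 5+7=12, 5+8=13, 5+10=15
a = 7: 7+7=14, 7+8=15, 7+10=17
a = 8: 8+8=16, 8+10=18
a = 10: 10+10=20
Distinct sums: {-6, -3, 0, 1, 2, 4, 5, 7, 8, 9, 10, 11, 12, 13, 14, 15, 16, 17, 18, 20}
|A + A| = 20

|A + A| = 20


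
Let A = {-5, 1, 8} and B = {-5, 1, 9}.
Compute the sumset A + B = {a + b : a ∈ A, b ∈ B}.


A + B = {a + b : a ∈ A, b ∈ B}.
Enumerate all |A|·|B| = 3·3 = 9 pairs (a, b) and collect distinct sums.
a = -5: -5+-5=-10, -5+1=-4, -5+9=4
a = 1: 1+-5=-4, 1+1=2, 1+9=10
a = 8: 8+-5=3, 8+1=9, 8+9=17
Collecting distinct sums: A + B = {-10, -4, 2, 3, 4, 9, 10, 17}
|A + B| = 8

A + B = {-10, -4, 2, 3, 4, 9, 10, 17}


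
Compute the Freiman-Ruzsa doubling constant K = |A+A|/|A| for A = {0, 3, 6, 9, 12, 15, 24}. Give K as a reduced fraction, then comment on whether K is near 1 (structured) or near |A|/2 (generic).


|A| = 7.
Compute A + A by enumerating all 49 pairs.
A + A = {0, 3, 6, 9, 12, 15, 18, 21, 24, 27, 30, 33, 36, 39, 48}, so |A + A| = 15.
K = |A + A| / |A| = 15/7 (already in lowest terms) ≈ 2.1429.
Reference: AP of size 7 gives K = 13/7 ≈ 1.8571; a fully generic set of size 7 gives K ≈ 4.0000.

|A| = 7, |A + A| = 15, K = 15/7.


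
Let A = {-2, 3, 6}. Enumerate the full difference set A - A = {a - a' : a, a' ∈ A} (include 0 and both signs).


A - A = {a - a' : a, a' ∈ A}.
Compute a - a' for each ordered pair (a, a'):
a = -2: -2--2=0, -2-3=-5, -2-6=-8
a = 3: 3--2=5, 3-3=0, 3-6=-3
a = 6: 6--2=8, 6-3=3, 6-6=0
Collecting distinct values (and noting 0 appears from a-a):
A - A = {-8, -5, -3, 0, 3, 5, 8}
|A - A| = 7

A - A = {-8, -5, -3, 0, 3, 5, 8}


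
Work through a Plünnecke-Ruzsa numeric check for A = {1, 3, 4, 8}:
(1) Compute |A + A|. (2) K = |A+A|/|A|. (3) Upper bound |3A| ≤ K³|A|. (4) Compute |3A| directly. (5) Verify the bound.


|A| = 4.
Step 1: Compute A + A by enumerating all 16 pairs.
A + A = {2, 4, 5, 6, 7, 8, 9, 11, 12, 16}, so |A + A| = 10.
Step 2: Doubling constant K = |A + A|/|A| = 10/4 = 10/4 ≈ 2.5000.
Step 3: Plünnecke-Ruzsa gives |3A| ≤ K³·|A| = (2.5000)³ · 4 ≈ 62.5000.
Step 4: Compute 3A = A + A + A directly by enumerating all triples (a,b,c) ∈ A³; |3A| = 17.
Step 5: Check 17 ≤ 62.5000? Yes ✓.

K = 10/4, Plünnecke-Ruzsa bound K³|A| ≈ 62.5000, |3A| = 17, inequality holds.


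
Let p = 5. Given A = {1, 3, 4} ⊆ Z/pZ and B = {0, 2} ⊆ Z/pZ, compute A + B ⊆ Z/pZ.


Work in Z/5Z: reduce every sum a + b modulo 5.
Enumerate all 6 pairs:
a = 1: 1+0=1, 1+2=3
a = 3: 3+0=3, 3+2=0
a = 4: 4+0=4, 4+2=1
Distinct residues collected: {0, 1, 3, 4}
|A + B| = 4 (out of 5 total residues).

A + B = {0, 1, 3, 4}


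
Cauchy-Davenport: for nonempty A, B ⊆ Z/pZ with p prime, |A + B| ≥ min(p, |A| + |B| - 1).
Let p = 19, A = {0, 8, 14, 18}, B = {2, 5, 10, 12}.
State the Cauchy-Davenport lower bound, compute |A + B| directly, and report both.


Cauchy-Davenport: |A + B| ≥ min(p, |A| + |B| - 1) for A, B nonempty in Z/pZ.
|A| = 4, |B| = 4, p = 19.
CD lower bound = min(19, 4 + 4 - 1) = min(19, 7) = 7.
Compute A + B mod 19 directly:
a = 0: 0+2=2, 0+5=5, 0+10=10, 0+12=12
a = 8: 8+2=10, 8+5=13, 8+10=18, 8+12=1
a = 14: 14+2=16, 14+5=0, 14+10=5, 14+12=7
a = 18: 18+2=1, 18+5=4, 18+10=9, 18+12=11
A + B = {0, 1, 2, 4, 5, 7, 9, 10, 11, 12, 13, 16, 18}, so |A + B| = 13.
Verify: 13 ≥ 7? Yes ✓.

CD lower bound = 7, actual |A + B| = 13.


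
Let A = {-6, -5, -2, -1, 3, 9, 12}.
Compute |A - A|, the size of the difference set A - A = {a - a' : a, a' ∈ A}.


A - A = {a - a' : a, a' ∈ A}; |A| = 7.
Bounds: 2|A|-1 ≤ |A - A| ≤ |A|² - |A| + 1, i.e. 13 ≤ |A - A| ≤ 43.
Note: 0 ∈ A - A always (from a - a). The set is symmetric: if d ∈ A - A then -d ∈ A - A.
Enumerate nonzero differences d = a - a' with a > a' (then include -d):
Positive differences: {1, 3, 4, 5, 6, 8, 9, 10, 11, 13, 14, 15, 17, 18}
Full difference set: {0} ∪ (positive diffs) ∪ (negative diffs).
|A - A| = 1 + 2·14 = 29 (matches direct enumeration: 29).

|A - A| = 29


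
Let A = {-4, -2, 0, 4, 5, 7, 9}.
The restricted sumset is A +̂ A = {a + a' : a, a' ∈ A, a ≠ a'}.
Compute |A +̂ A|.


Restricted sumset: A +̂ A = {a + a' : a ∈ A, a' ∈ A, a ≠ a'}.
Equivalently, take A + A and drop any sum 2a that is achievable ONLY as a + a for a ∈ A (i.e. sums representable only with equal summands).
Enumerate pairs (a, a') with a < a' (symmetric, so each unordered pair gives one sum; this covers all a ≠ a'):
  -4 + -2 = -6
  -4 + 0 = -4
  -4 + 4 = 0
  -4 + 5 = 1
  -4 + 7 = 3
  -4 + 9 = 5
  -2 + 0 = -2
  -2 + 4 = 2
  -2 + 5 = 3
  -2 + 7 = 5
  -2 + 9 = 7
  0 + 4 = 4
  0 + 5 = 5
  0 + 7 = 7
  0 + 9 = 9
  4 + 5 = 9
  4 + 7 = 11
  4 + 9 = 13
  5 + 7 = 12
  5 + 9 = 14
  7 + 9 = 16
Collected distinct sums: {-6, -4, -2, 0, 1, 2, 3, 4, 5, 7, 9, 11, 12, 13, 14, 16}
|A +̂ A| = 16
(Reference bound: |A +̂ A| ≥ 2|A| - 3 for |A| ≥ 2, with |A| = 7 giving ≥ 11.)

|A +̂ A| = 16


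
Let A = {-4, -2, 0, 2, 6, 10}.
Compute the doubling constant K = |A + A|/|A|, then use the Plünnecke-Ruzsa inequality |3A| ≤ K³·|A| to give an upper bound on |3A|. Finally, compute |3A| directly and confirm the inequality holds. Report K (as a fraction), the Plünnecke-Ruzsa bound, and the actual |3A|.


|A| = 6.
Step 1: Compute A + A by enumerating all 36 pairs.
A + A = {-8, -6, -4, -2, 0, 2, 4, 6, 8, 10, 12, 16, 20}, so |A + A| = 13.
Step 2: Doubling constant K = |A + A|/|A| = 13/6 = 13/6 ≈ 2.1667.
Step 3: Plünnecke-Ruzsa gives |3A| ≤ K³·|A| = (2.1667)³ · 6 ≈ 61.0278.
Step 4: Compute 3A = A + A + A directly by enumerating all triples (a,b,c) ∈ A³; |3A| = 20.
Step 5: Check 20 ≤ 61.0278? Yes ✓.

K = 13/6, Plünnecke-Ruzsa bound K³|A| ≈ 61.0278, |3A| = 20, inequality holds.


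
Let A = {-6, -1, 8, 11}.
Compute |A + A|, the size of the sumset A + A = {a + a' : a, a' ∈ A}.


A + A = {a + a' : a, a' ∈ A}; |A| = 4.
General bounds: 2|A| - 1 ≤ |A + A| ≤ |A|(|A|+1)/2, i.e. 7 ≤ |A + A| ≤ 10.
Lower bound 2|A|-1 is attained iff A is an arithmetic progression.
Enumerate sums a + a' for a ≤ a' (symmetric, so this suffices):
a = -6: -6+-6=-12, -6+-1=-7, -6+8=2, -6+11=5
a = -1: -1+-1=-2, -1+8=7, -1+11=10
a = 8: 8+8=16, 8+11=19
a = 11: 11+11=22
Distinct sums: {-12, -7, -2, 2, 5, 7, 10, 16, 19, 22}
|A + A| = 10

|A + A| = 10


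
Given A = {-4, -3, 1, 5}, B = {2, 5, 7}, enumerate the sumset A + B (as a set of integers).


A + B = {a + b : a ∈ A, b ∈ B}.
Enumerate all |A|·|B| = 4·3 = 12 pairs (a, b) and collect distinct sums.
a = -4: -4+2=-2, -4+5=1, -4+7=3
a = -3: -3+2=-1, -3+5=2, -3+7=4
a = 1: 1+2=3, 1+5=6, 1+7=8
a = 5: 5+2=7, 5+5=10, 5+7=12
Collecting distinct sums: A + B = {-2, -1, 1, 2, 3, 4, 6, 7, 8, 10, 12}
|A + B| = 11

A + B = {-2, -1, 1, 2, 3, 4, 6, 7, 8, 10, 12}


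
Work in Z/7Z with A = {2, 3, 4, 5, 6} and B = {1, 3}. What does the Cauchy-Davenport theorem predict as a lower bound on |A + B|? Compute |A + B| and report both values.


Cauchy-Davenport: |A + B| ≥ min(p, |A| + |B| - 1) for A, B nonempty in Z/pZ.
|A| = 5, |B| = 2, p = 7.
CD lower bound = min(7, 5 + 2 - 1) = min(7, 6) = 6.
Compute A + B mod 7 directly:
a = 2: 2+1=3, 2+3=5
a = 3: 3+1=4, 3+3=6
a = 4: 4+1=5, 4+3=0
a = 5: 5+1=6, 5+3=1
a = 6: 6+1=0, 6+3=2
A + B = {0, 1, 2, 3, 4, 5, 6}, so |A + B| = 7.
Verify: 7 ≥ 6? Yes ✓.

CD lower bound = 6, actual |A + B| = 7.


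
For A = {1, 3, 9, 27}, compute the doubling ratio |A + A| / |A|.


|A| = 4.
Compute A + A by enumerating all 16 pairs.
A + A = {2, 4, 6, 10, 12, 18, 28, 30, 36, 54}, so |A + A| = 10.
K = |A + A| / |A| = 10/4 = 5/2 ≈ 2.5000.
Reference: AP of size 4 gives K = 7/4 ≈ 1.7500; a fully generic set of size 4 gives K ≈ 2.5000.

|A| = 4, |A + A| = 10, K = 10/4 = 5/2.


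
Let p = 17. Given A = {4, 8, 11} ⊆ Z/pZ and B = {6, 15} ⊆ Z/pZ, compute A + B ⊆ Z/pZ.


Work in Z/17Z: reduce every sum a + b modulo 17.
Enumerate all 6 pairs:
a = 4: 4+6=10, 4+15=2
a = 8: 8+6=14, 8+15=6
a = 11: 11+6=0, 11+15=9
Distinct residues collected: {0, 2, 6, 9, 10, 14}
|A + B| = 6 (out of 17 total residues).

A + B = {0, 2, 6, 9, 10, 14}


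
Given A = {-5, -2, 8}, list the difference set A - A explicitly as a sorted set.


A - A = {a - a' : a, a' ∈ A}.
Compute a - a' for each ordered pair (a, a'):
a = -5: -5--5=0, -5--2=-3, -5-8=-13
a = -2: -2--5=3, -2--2=0, -2-8=-10
a = 8: 8--5=13, 8--2=10, 8-8=0
Collecting distinct values (and noting 0 appears from a-a):
A - A = {-13, -10, -3, 0, 3, 10, 13}
|A - A| = 7

A - A = {-13, -10, -3, 0, 3, 10, 13}


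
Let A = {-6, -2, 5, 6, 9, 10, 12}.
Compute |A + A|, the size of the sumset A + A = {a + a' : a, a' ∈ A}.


A + A = {a + a' : a, a' ∈ A}; |A| = 7.
General bounds: 2|A| - 1 ≤ |A + A| ≤ |A|(|A|+1)/2, i.e. 13 ≤ |A + A| ≤ 28.
Lower bound 2|A|-1 is attained iff A is an arithmetic progression.
Enumerate sums a + a' for a ≤ a' (symmetric, so this suffices):
a = -6: -6+-6=-12, -6+-2=-8, -6+5=-1, -6+6=0, -6+9=3, -6+10=4, -6+12=6
a = -2: -2+-2=-4, -2+5=3, -2+6=4, -2+9=7, -2+10=8, -2+12=10
a = 5: 5+5=10, 5+6=11, 5+9=14, 5+10=15, 5+12=17
a = 6: 6+6=12, 6+9=15, 6+10=16, 6+12=18
a = 9: 9+9=18, 9+10=19, 9+12=21
a = 10: 10+10=20, 10+12=22
a = 12: 12+12=24
Distinct sums: {-12, -8, -4, -1, 0, 3, 4, 6, 7, 8, 10, 11, 12, 14, 15, 16, 17, 18, 19, 20, 21, 22, 24}
|A + A| = 23

|A + A| = 23


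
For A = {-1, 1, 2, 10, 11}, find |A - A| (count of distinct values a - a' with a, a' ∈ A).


A - A = {a - a' : a, a' ∈ A}; |A| = 5.
Bounds: 2|A|-1 ≤ |A - A| ≤ |A|² - |A| + 1, i.e. 9 ≤ |A - A| ≤ 21.
Note: 0 ∈ A - A always (from a - a). The set is symmetric: if d ∈ A - A then -d ∈ A - A.
Enumerate nonzero differences d = a - a' with a > a' (then include -d):
Positive differences: {1, 2, 3, 8, 9, 10, 11, 12}
Full difference set: {0} ∪ (positive diffs) ∪ (negative diffs).
|A - A| = 1 + 2·8 = 17 (matches direct enumeration: 17).

|A - A| = 17


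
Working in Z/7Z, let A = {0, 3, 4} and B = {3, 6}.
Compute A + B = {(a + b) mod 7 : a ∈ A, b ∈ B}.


Work in Z/7Z: reduce every sum a + b modulo 7.
Enumerate all 6 pairs:
a = 0: 0+3=3, 0+6=6
a = 3: 3+3=6, 3+6=2
a = 4: 4+3=0, 4+6=3
Distinct residues collected: {0, 2, 3, 6}
|A + B| = 4 (out of 7 total residues).

A + B = {0, 2, 3, 6}


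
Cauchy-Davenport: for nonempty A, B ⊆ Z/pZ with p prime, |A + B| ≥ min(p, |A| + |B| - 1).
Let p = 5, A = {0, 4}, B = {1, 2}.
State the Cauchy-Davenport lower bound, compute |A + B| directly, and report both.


Cauchy-Davenport: |A + B| ≥ min(p, |A| + |B| - 1) for A, B nonempty in Z/pZ.
|A| = 2, |B| = 2, p = 5.
CD lower bound = min(5, 2 + 2 - 1) = min(5, 3) = 3.
Compute A + B mod 5 directly:
a = 0: 0+1=1, 0+2=2
a = 4: 4+1=0, 4+2=1
A + B = {0, 1, 2}, so |A + B| = 3.
Verify: 3 ≥ 3? Yes ✓.

CD lower bound = 3, actual |A + B| = 3.


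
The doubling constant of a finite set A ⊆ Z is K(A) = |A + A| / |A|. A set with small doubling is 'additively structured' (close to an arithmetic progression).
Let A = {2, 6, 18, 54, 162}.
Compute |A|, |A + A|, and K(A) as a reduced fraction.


|A| = 5.
Compute A + A by enumerating all 25 pairs.
A + A = {4, 8, 12, 20, 24, 36, 56, 60, 72, 108, 164, 168, 180, 216, 324}, so |A + A| = 15.
K = |A + A| / |A| = 15/5 = 3/1 ≈ 3.0000.
Reference: AP of size 5 gives K = 9/5 ≈ 1.8000; a fully generic set of size 5 gives K ≈ 3.0000.

|A| = 5, |A + A| = 15, K = 15/5 = 3/1.


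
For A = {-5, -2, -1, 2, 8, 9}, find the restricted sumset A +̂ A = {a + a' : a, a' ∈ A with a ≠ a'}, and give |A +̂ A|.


Restricted sumset: A +̂ A = {a + a' : a ∈ A, a' ∈ A, a ≠ a'}.
Equivalently, take A + A and drop any sum 2a that is achievable ONLY as a + a for a ∈ A (i.e. sums representable only with equal summands).
Enumerate pairs (a, a') with a < a' (symmetric, so each unordered pair gives one sum; this covers all a ≠ a'):
  -5 + -2 = -7
  -5 + -1 = -6
  -5 + 2 = -3
  -5 + 8 = 3
  -5 + 9 = 4
  -2 + -1 = -3
  -2 + 2 = 0
  -2 + 8 = 6
  -2 + 9 = 7
  -1 + 2 = 1
  -1 + 8 = 7
  -1 + 9 = 8
  2 + 8 = 10
  2 + 9 = 11
  8 + 9 = 17
Collected distinct sums: {-7, -6, -3, 0, 1, 3, 4, 6, 7, 8, 10, 11, 17}
|A +̂ A| = 13
(Reference bound: |A +̂ A| ≥ 2|A| - 3 for |A| ≥ 2, with |A| = 6 giving ≥ 9.)

|A +̂ A| = 13


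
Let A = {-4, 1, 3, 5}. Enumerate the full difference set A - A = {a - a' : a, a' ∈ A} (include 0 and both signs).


A - A = {a - a' : a, a' ∈ A}.
Compute a - a' for each ordered pair (a, a'):
a = -4: -4--4=0, -4-1=-5, -4-3=-7, -4-5=-9
a = 1: 1--4=5, 1-1=0, 1-3=-2, 1-5=-4
a = 3: 3--4=7, 3-1=2, 3-3=0, 3-5=-2
a = 5: 5--4=9, 5-1=4, 5-3=2, 5-5=0
Collecting distinct values (and noting 0 appears from a-a):
A - A = {-9, -7, -5, -4, -2, 0, 2, 4, 5, 7, 9}
|A - A| = 11

A - A = {-9, -7, -5, -4, -2, 0, 2, 4, 5, 7, 9}


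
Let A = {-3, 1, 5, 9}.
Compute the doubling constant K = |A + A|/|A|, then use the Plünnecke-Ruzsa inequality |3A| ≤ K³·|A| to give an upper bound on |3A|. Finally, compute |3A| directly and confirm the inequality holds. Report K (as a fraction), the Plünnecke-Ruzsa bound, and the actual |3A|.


|A| = 4.
Step 1: Compute A + A by enumerating all 16 pairs.
A + A = {-6, -2, 2, 6, 10, 14, 18}, so |A + A| = 7.
Step 2: Doubling constant K = |A + A|/|A| = 7/4 = 7/4 ≈ 1.7500.
Step 3: Plünnecke-Ruzsa gives |3A| ≤ K³·|A| = (1.7500)³ · 4 ≈ 21.4375.
Step 4: Compute 3A = A + A + A directly by enumerating all triples (a,b,c) ∈ A³; |3A| = 10.
Step 5: Check 10 ≤ 21.4375? Yes ✓.

K = 7/4, Plünnecke-Ruzsa bound K³|A| ≈ 21.4375, |3A| = 10, inequality holds.


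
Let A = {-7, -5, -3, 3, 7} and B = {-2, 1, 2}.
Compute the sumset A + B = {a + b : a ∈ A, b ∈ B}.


A + B = {a + b : a ∈ A, b ∈ B}.
Enumerate all |A|·|B| = 5·3 = 15 pairs (a, b) and collect distinct sums.
a = -7: -7+-2=-9, -7+1=-6, -7+2=-5
a = -5: -5+-2=-7, -5+1=-4, -5+2=-3
a = -3: -3+-2=-5, -3+1=-2, -3+2=-1
a = 3: 3+-2=1, 3+1=4, 3+2=5
a = 7: 7+-2=5, 7+1=8, 7+2=9
Collecting distinct sums: A + B = {-9, -7, -6, -5, -4, -3, -2, -1, 1, 4, 5, 8, 9}
|A + B| = 13

A + B = {-9, -7, -6, -5, -4, -3, -2, -1, 1, 4, 5, 8, 9}


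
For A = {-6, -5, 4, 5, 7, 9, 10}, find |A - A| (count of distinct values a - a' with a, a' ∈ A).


A - A = {a - a' : a, a' ∈ A}; |A| = 7.
Bounds: 2|A|-1 ≤ |A - A| ≤ |A|² - |A| + 1, i.e. 13 ≤ |A - A| ≤ 43.
Note: 0 ∈ A - A always (from a - a). The set is symmetric: if d ∈ A - A then -d ∈ A - A.
Enumerate nonzero differences d = a - a' with a > a' (then include -d):
Positive differences: {1, 2, 3, 4, 5, 6, 9, 10, 11, 12, 13, 14, 15, 16}
Full difference set: {0} ∪ (positive diffs) ∪ (negative diffs).
|A - A| = 1 + 2·14 = 29 (matches direct enumeration: 29).

|A - A| = 29


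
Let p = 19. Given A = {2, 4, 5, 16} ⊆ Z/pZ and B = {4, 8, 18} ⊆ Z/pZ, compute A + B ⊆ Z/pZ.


Work in Z/19Z: reduce every sum a + b modulo 19.
Enumerate all 12 pairs:
a = 2: 2+4=6, 2+8=10, 2+18=1
a = 4: 4+4=8, 4+8=12, 4+18=3
a = 5: 5+4=9, 5+8=13, 5+18=4
a = 16: 16+4=1, 16+8=5, 16+18=15
Distinct residues collected: {1, 3, 4, 5, 6, 8, 9, 10, 12, 13, 15}
|A + B| = 11 (out of 19 total residues).

A + B = {1, 3, 4, 5, 6, 8, 9, 10, 12, 13, 15}


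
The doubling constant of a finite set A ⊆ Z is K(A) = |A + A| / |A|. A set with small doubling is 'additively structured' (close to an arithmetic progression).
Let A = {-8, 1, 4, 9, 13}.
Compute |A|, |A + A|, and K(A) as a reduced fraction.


|A| = 5.
Compute A + A by enumerating all 25 pairs.
A + A = {-16, -7, -4, 1, 2, 5, 8, 10, 13, 14, 17, 18, 22, 26}, so |A + A| = 14.
K = |A + A| / |A| = 14/5 (already in lowest terms) ≈ 2.8000.
Reference: AP of size 5 gives K = 9/5 ≈ 1.8000; a fully generic set of size 5 gives K ≈ 3.0000.

|A| = 5, |A + A| = 14, K = 14/5.
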